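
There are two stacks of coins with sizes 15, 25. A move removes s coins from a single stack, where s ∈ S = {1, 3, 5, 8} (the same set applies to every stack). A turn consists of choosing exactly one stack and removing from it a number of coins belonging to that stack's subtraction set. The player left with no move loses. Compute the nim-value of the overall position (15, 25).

2

All stacks use S = {1, 3, 5, 8}:
G(0) = 0
G(1) = mex{0} = 1
G(2) = mex{1} = 0
G(3) = mex{0,0} = 1
G(4) = mex{1,1} = 0
G(5) = mex{0,0,0} = 1
G(6) = mex{1,1,1} = 0
G(7) = mex{0,0,0} = 1
G(8) = mex{1,1,1,0} = 2
G(9) = mex{2,0,0,1} = 3
G(10) = mex{3,1,1,0} = 2
G(11) = mex{2,2,0,1} = 3
G(12) = mex{3,3,1,0} = 2
G(13) = mex{2,2,2,1} = 0
G(14) = mex{0,3,3,0} = 1
G(15) = mex{1,2,2,1} = 0
G(16) = mex{0,0,3,2} = 1
G(17) = mex{1,1,2,3} = 0
G(18) = mex{0,0,0,2} = 1
G(19) = mex{1,1,1,3} = 0
G(20) = mex{0,0,0,2} = 1
G(21) = mex{1,1,1,0} = 2
G(22) = mex{2,0,0,1} = 3
G(23) = mex{3,1,1,0} = 2
G(24) = mex{2,2,0,1} = 3
G(25) = mex{3,3,1,0} = 2
Stack A: G(15) = 0.
Stack B: G(25) = 2.
Combined Grundy value = 0 ⊕ 2 = 2.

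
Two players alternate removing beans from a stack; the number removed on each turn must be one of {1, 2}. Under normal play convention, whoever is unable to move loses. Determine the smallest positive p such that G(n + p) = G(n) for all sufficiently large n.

n :  0  1  2  3  4  5  6  7  8  9 10 11 12 13 14
G :  0  1  2  0  1  2  0  1  2  0  1  2  0  1  2
G(n+3) = G(n) holds for n = 0,…,1 (a full window of length max(S) = 2), so the sequence is purely periodic with period 3.

3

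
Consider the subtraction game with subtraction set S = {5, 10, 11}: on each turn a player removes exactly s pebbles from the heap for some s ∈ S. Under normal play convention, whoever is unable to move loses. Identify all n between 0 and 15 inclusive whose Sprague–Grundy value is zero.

0, 1, 2, 3, 4

n :  0  1  2  3  4  5  6  7  8  9 10 11 12 13 14 15
G :  0  0  0  0  0  1  1  1  1  1  2  2  2  2  2  3
P-positions are exactly the n with G(n) = 0.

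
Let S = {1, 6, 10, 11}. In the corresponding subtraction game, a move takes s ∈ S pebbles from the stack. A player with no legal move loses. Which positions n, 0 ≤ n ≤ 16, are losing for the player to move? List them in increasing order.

0, 2, 4, 7, 9, 16

n :  0  1  2  3  4  5  6  7  8  9 10 11 12 13 14 15 16
G :  0  1  0  1  0  1  2  0  1  0  1  2  3  2  3  2  0
P-positions are exactly the n with G(n) = 0.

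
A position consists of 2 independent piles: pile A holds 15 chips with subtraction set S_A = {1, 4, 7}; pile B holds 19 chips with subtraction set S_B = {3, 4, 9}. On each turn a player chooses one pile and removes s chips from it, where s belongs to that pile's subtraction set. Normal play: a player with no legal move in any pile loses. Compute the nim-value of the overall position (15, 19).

Pile A, S = {1, 4, 7}:
n :  0  1  2  3  4  5  6  7  8  9 10 11 12 13 14 15
G :  0  1  0  1  2  0  1  2  0  1  0  1  2  0  1  2
G_A(15) = 2.
Pile B, S = {3, 4, 9}:
n :  0  1  2  3  4  5  6  7  8  9 10 11 12 13 14 15 16 17 18 19
G :  0  0  0  1  1  1  2  0  0  3  1  1  2  0  0  0  1  1  1  2
G_B(19) = 2.
Combined Grundy value = 2 ⊕ 2 = 0.

0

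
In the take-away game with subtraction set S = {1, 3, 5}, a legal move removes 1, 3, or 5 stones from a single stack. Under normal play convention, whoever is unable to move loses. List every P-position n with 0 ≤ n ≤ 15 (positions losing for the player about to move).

n :  0  1  2  3  4  5  6  7  8  9 10 11 12 13 14 15
G :  0  1  0  1  0  1  0  1  0  1  0  1  0  1  0  1
P-positions are exactly the n with G(n) = 0.

0, 2, 4, 6, 8, 10, 12, 14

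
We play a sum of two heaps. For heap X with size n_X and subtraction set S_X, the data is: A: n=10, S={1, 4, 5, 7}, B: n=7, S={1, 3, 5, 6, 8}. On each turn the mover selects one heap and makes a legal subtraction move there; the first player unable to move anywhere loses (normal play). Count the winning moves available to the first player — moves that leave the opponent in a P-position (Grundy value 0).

3

Heap A, S = {1, 4, 5, 7}:
n :  0  1  2  3  4  5  6  7  8  9 10
G :  0  1  0  1  2  3  2  3  0  1  0
G_A(10) = 0.
Heap B, S = {1, 3, 5, 6, 8}:
n : 0 1 2 3 4 5 6 7
G : 0 1 0 1 0 1 2 3
G_B(7) = 3.
Combined Grundy value = 0 ⊕ 3 = 3.
A winning move leaves total XOR = 0, i.e. changes one component's Grundy value g to g ⊕ X where X is the current total.
Heap A: need g' = 0⊕3 = 3. Options: 10−1→G=1, 10−4→G=2, 10−5→G=3, 10−7→G=1. Hits: 1.
Heap B: need g' = 3⊕3 = 0. Options: 7−1→G=2, 7−3→G=0, 7−5→G=0, 7−6→G=1. Hits: 2.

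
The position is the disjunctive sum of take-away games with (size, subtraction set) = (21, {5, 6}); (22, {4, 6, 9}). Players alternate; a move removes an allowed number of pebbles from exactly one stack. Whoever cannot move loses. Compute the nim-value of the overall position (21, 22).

0

Stack A, S = {5, 6}:
n :  0  1  2  3  4  5  6  7  8  9 10 11 12 13 14 15 16 17 18 19 20 21
G :  0  0  0  0  0  1  1  1  1  1  2  0  0  0  0  0  1  1  1  1  1  2
G_A(21) = 2.
Stack B, S = {4, 6, 9}:
n :  0  1  2  3  4  5  6  7  8  9 10 11 12 13 14 15 16 17 18 19 20 21 22
G :  0  0  0  0  1  1  1  1  2  2  2  2  3  0  0  0  0  1  1  1  1  2  2
G_B(22) = 2.
Combined Grundy value = 2 ⊕ 2 = 0.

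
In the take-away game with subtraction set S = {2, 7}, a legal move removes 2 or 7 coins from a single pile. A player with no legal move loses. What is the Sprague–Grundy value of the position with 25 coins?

G(0) = 0
G(1) = mex{} = 0
G(2) = mex{0} = 1
G(3) = mex{0} = 1
G(4) = mex{1} = 0
G(5) = mex{1} = 0
G(6) = mex{0} = 1
G(7) = mex{0,0} = 1
G(8) = mex{1,0} = 2
G(9) = mex{1,1} = 0
G(10) = mex{2,1} = 0
G(11) = mex{0,0} = 1
G(12) = mex{0,0} = 1
G(13) = mex{1,1} = 0
G(14) = mex{1,1} = 0
G(15) = mex{0,2} = 1
G(16) = mex{0,0} = 1
G(17) = mex{1,0} = 2
G(18) = mex{1,1} = 0
G(19) = mex{2,1} = 0
G(20) = mex{0,0} = 1
G(21) = mex{0,0} = 1
G(22) = mex{1,1} = 0
G(23) = mex{1,1} = 0
G(24) = mex{0,2} = 1
G(25) = mex{0,0} = 1

1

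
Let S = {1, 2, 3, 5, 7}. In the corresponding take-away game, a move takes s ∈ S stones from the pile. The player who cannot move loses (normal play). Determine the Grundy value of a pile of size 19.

3

n :  0  1  2  3  4  5  6  7  8  9 10 11 12 13 14 15 16 17 18 19
G :  0  1  2  3  0  1  2  3  0  1  2  3  0  1  2  3  0  1  2  3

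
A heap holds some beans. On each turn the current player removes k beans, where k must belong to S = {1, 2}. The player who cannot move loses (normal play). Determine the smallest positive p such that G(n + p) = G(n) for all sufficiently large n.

3

n :  0  1  2  3  4  5  6  7  8  9 10 11 12 13 14
G :  0  1  2  0  1  2  0  1  2  0  1  2  0  1  2
G(n+3) = G(n) holds for n = 0,…,1 (a full window of length max(S) = 2), so the sequence is purely periodic with period 3.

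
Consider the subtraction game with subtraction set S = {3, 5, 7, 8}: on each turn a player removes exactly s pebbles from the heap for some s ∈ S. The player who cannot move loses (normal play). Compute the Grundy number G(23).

0

G(0) = 0
G(1) = mex{} = 0
G(2) = mex{} = 0
G(3) = mex{0} = 1
G(4) = mex{0} = 1
G(5) = mex{0,0} = 1
G(6) = mex{1,0} = 2
G(7) = mex{1,0,0} = 2
G(8) = mex{1,1,0,0} = 2
G(9) = mex{2,1,0,0} = 3
G(10) = mex{2,1,1,0} = 3
G(11) = mex{2,2,1,1} = 0
G(12) = mex{3,2,1,1} = 0
G(13) = mex{3,2,2,1} = 0
G(14) = mex{0,3,2,2} = 1
G(15) = mex{0,3,2,2} = 1
G(16) = mex{0,0,3,2} = 1
G(17) = mex{1,0,3,3} = 2
G(18) = mex{1,0,0,3} = 2
G(19) = mex{1,1,0,0} = 2
G(20) = mex{2,1,0,0} = 3
G(21) = mex{2,1,1,0} = 3
G(22) = mex{2,2,1,1} = 0
G(23) = mex{3,2,1,1} = 0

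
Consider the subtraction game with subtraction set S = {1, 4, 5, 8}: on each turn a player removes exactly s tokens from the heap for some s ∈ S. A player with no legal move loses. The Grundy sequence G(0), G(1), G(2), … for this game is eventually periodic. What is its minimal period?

n :  0  1  2  3  4  5  6  7  8  9 10 11 12 13 14 15 16 17 18 19
G :  0  1  0  1  2  3  2  3  4  0  1  0  1  2  3  2  3  4  0  1
G(n+9) = G(n) holds for n = 0,…,7 (a full window of length max(S) = 8), so the sequence is purely periodic with period 9.

9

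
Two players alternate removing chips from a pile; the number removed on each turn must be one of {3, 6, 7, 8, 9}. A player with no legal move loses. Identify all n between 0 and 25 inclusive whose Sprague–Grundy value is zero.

0, 1, 2, 12, 13, 14, 24, 25

n :  0  1  2  3  4  5  6  7  8  9 10 11 12 13 14 15 16 17 18 19 20 21 22 23 24 25
G :  0  0  0  1  1  1  2  2  2  3  3  3  0  0  0  1  1  1  2  2  2  3  3  3  0  0
P-positions are exactly the n with G(n) = 0.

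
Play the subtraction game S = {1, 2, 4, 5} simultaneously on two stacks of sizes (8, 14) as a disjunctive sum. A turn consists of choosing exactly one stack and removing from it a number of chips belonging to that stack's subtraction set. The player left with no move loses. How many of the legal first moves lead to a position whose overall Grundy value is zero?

All stacks use S = {1, 2, 4, 5}:
n :  0  1  2  3  4  5  6  7  8  9 10 11 12 13 14
G :  0  1  2  0  1  2  0  1  2  0  1  2  0  1  2
Stack A: G(8) = 2.
Stack B: G(14) = 2.
Combined Grundy value = 2 ⊕ 2 = 0.
A winning move leaves total XOR = 0, i.e. changes one component's Grundy value g to g ⊕ X where X is the current total.
Stack A: target g' = 2⊕0 = 2, but every legal move changes the Grundy value (mex property), so 0 moves.
Stack B: target g' = 2⊕0 = 2, but every legal move changes the Grundy value (mex property), so 0 moves.

0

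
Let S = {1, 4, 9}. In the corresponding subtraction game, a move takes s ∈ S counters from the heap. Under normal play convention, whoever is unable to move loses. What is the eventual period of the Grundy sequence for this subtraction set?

G(0) = 0
G(1) = mex{0} = 1
G(2) = mex{1} = 0
G(3) = mex{0} = 1
G(4) = mex{1,0} = 2
G(5) = mex{2,1} = 0
G(6) = mex{0,0} = 1
G(7) = mex{1,1} = 0
G(8) = mex{0,2} = 1
G(9) = mex{1,0,0} = 2
G(10) = mex{2,1,1} = 0
G(11) = mex{0,0,0} = 1
G(12) = mex{1,1,1} = 0
G(13) = mex{0,2,2} = 1
G(14) = mex{1,0,0} = 2
G(15) = mex{2,1,1} = 0
G(n+5) = G(n) holds for n = 0,…,8 (a full window of length max(S) = 9), so the sequence is purely periodic with period 5.

5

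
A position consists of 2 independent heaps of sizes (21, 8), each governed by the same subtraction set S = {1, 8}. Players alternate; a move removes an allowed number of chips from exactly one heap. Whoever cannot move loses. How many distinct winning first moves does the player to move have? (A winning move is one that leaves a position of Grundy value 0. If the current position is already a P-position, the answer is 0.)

All heaps use S = {1, 8}:
n :  0  1  2  3  4  5  6  7  8  9 10 11 12 13 14 15 16 17 18 19 20 21
G :  0  1  0  1  0  1  0  1  2  0  1  0  1  0  1  0  1  2  0  1  0  1
Heap A: G(21) = 1.
Heap B: G(8) = 2.
Combined Grundy value = 1 ⊕ 2 = 3.
A winning move leaves total XOR = 0, i.e. changes one component's Grundy value g to g ⊕ X where X is the current total.
Heap A: need g' = 1⊕3 = 2. Options: 21−1→G=0, 21−8→G=0. Hits: 0.
Heap B: need g' = 2⊕3 = 1. Options: 8−1→G=1, 8−8→G=0. Hits: 1.

1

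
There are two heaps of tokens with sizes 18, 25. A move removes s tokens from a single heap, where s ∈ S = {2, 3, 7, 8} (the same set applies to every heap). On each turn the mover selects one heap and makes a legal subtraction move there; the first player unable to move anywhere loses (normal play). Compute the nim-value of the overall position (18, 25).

1

All heaps use S = {2, 3, 7, 8}:
G(0) = 0
G(1) = mex{} = 0
G(2) = mex{0} = 1
G(3) = mex{0,0} = 1
G(4) = mex{1,0} = 2
G(5) = mex{1,1} = 0
G(6) = mex{2,1} = 0
G(7) = mex{0,2,0} = 1
G(8) = mex{0,0,0,0} = 1
G(9) = mex{1,0,1,0} = 2
G(10) = mex{1,1,1,1} = 0
G(11) = mex{2,1,2,1} = 0
G(12) = mex{0,2,0,2} = 1
G(13) = mex{0,0,0,0} = 1
G(14) = mex{1,0,1,0} = 2
G(15) = mex{1,1,1,1} = 0
G(16) = mex{2,1,2,1} = 0
G(17) = mex{0,2,0,2} = 1
G(18) = mex{0,0,0,0} = 1
G(19) = mex{1,0,1,0} = 2
G(20) = mex{1,1,1,1} = 0
G(21) = mex{2,1,2,1} = 0
G(22) = mex{0,2,0,2} = 1
G(23) = mex{0,0,0,0} = 1
G(24) = mex{1,0,1,0} = 2
G(25) = mex{1,1,1,1} = 0
Heap A: G(18) = 1.
Heap B: G(25) = 0.
Combined Grundy value = 1 ⊕ 0 = 1.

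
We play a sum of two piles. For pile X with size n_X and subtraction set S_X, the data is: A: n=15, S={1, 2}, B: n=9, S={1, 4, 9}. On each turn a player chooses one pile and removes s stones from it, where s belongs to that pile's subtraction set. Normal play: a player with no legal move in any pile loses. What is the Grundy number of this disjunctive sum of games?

2

Pile A, S = {1, 2}:
n :  0  1  2  3  4  5  6  7  8  9 10 11 12 13 14 15
G :  0  1  2  0  1  2  0  1  2  0  1  2  0  1  2  0
G_A(15) = 0.
Pile B, S = {1, 4, 9}:
n : 0 1 2 3 4 5 6 7 8 9
G : 0 1 0 1 2 0 1 0 1 2
G_B(9) = 2.
Combined Grundy value = 0 ⊕ 2 = 2.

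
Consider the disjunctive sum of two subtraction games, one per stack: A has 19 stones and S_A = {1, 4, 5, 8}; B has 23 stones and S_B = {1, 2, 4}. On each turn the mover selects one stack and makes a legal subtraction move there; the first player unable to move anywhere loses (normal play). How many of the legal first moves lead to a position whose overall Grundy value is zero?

3

Stack A, S = {1, 4, 5, 8}:
G(0) = 0
G(1) = mex{0} = 1
G(2) = mex{1} = 0
G(3) = mex{0} = 1
G(4) = mex{1,0} = 2
G(5) = mex{2,1,0} = 3
G(6) = mex{3,0,1} = 2
G(7) = mex{2,1,0} = 3
G(8) = mex{3,2,1,0} = 4
G(9) = mex{4,3,2,1} = 0
G(10) = mex{0,2,3,0} = 1
G(11) = mex{1,3,2,1} = 0
G(12) = mex{0,4,3,2} = 1
G(13) = mex{1,0,4,3} = 2
G(14) = mex{2,1,0,2} = 3
G(15) = mex{3,0,1,3} = 2
G(16) = mex{2,1,0,4} = 3
G(17) = mex{3,2,1,0} = 4
G(18) = mex{4,3,2,1} = 0
G(19) = mex{0,2,3,0} = 1
G_A(19) = 1.
Stack B, S = {1, 2, 4}:
G(0) = 0
G(1) = mex{0} = 1
G(2) = mex{1,0} = 2
G(3) = mex{2,1} = 0
G(4) = mex{0,2,0} = 1
G(5) = mex{1,0,1} = 2
G(6) = mex{2,1,2} = 0
G(7) = mex{0,2,0} = 1
G(8) = mex{1,0,1} = 2
G(9) = mex{2,1,2} = 0
G(10) = mex{0,2,0} = 1
G(11) = mex{1,0,1} = 2
G(12) = mex{2,1,2} = 0
G(13) = mex{0,2,0} = 1
G(14) = mex{1,0,1} = 2
G(15) = mex{2,1,2} = 0
G(16) = mex{0,2,0} = 1
G(17) = mex{1,0,1} = 2
G(18) = mex{2,1,2} = 0
G(19) = mex{0,2,0} = 1
G(20) = mex{1,0,1} = 2
G(21) = mex{2,1,2} = 0
G(22) = mex{0,2,0} = 1
G(23) = mex{1,0,1} = 2
G_B(23) = 2.
Combined Grundy value = 1 ⊕ 2 = 3.
A winning move leaves total XOR = 0, i.e. changes one component's Grundy value g to g ⊕ X where X is the current total.
Stack A: need g' = 1⊕3 = 2. Options: 19−1→G=0, 19−4→G=2, 19−5→G=3, 19−8→G=0. Hits: 1.
Stack B: need g' = 2⊕3 = 1. Options: 23−1→G=1, 23−2→G=0, 23−4→G=1. Hits: 2.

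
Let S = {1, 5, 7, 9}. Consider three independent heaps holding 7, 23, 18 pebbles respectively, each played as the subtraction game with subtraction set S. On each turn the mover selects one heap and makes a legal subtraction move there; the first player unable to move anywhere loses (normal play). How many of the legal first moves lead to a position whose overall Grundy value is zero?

0

All heaps use S = {1, 5, 7, 9}:
G(0) = 0
G(1) = mex{0} = 1
G(2) = mex{1} = 0
G(3) = mex{0} = 1
G(4) = mex{1} = 0
G(5) = mex{0,0} = 1
G(6) = mex{1,1} = 0
G(7) = mex{0,0,0} = 1
G(8) = mex{1,1,1} = 0
G(9) = mex{0,0,0,0} = 1
G(10) = mex{1,1,1,1} = 0
G(11) = mex{0,0,0,0} = 1
G(12) = mex{1,1,1,1} = 0
G(13) = mex{0,0,0,0} = 1
G(14) = mex{1,1,1,1} = 0
G(15) = mex{0,0,0,0} = 1
G(16) = mex{1,1,1,1} = 0
G(17) = mex{0,0,0,0} = 1
G(18) = mex{1,1,1,1} = 0
G(19) = mex{0,0,0,0} = 1
G(20) = mex{1,1,1,1} = 0
G(21) = mex{0,0,0,0} = 1
G(22) = mex{1,1,1,1} = 0
G(23) = mex{0,0,0,0} = 1
Heap A: G(7) = 1.
Heap B: G(23) = 1.
Heap C: G(18) = 0.
Combined Grundy value = 1 ⊕ 1 ⊕ 0 = 0.
A winning move leaves total XOR = 0, i.e. changes one component's Grundy value g to g ⊕ X where X is the current total.
Heap A: target g' = 1⊕0 = 1, but every legal move changes the Grundy value (mex property), so 0 moves.
Heap B: target g' = 1⊕0 = 1, but every legal move changes the Grundy value (mex property), so 0 moves.
Heap C: target g' = 0⊕0 = 0, but every legal move changes the Grundy value (mex property), so 0 moves.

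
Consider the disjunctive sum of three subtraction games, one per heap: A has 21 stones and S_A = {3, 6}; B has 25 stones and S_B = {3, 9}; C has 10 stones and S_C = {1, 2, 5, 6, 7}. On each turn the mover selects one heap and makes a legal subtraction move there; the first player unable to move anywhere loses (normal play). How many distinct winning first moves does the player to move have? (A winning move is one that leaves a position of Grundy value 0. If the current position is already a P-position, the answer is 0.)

Heap A, S = {3, 6}:
G(0) = 0
G(1) = mex{} = 0
G(2) = mex{} = 0
G(3) = mex{0} = 1
G(4) = mex{0} = 1
G(5) = mex{0} = 1
G(6) = mex{1,0} = 2
G(7) = mex{1,0} = 2
G(8) = mex{1,0} = 2
G(9) = mex{2,1} = 0
G(10) = mex{2,1} = 0
G(11) = mex{2,1} = 0
G(12) = mex{0,2} = 1
G(13) = mex{0,2} = 1
G(14) = mex{0,2} = 1
G(15) = mex{1,0} = 2
G(16) = mex{1,0} = 2
G(17) = mex{1,0} = 2
G(18) = mex{2,1} = 0
G(19) = mex{2,1} = 0
G(20) = mex{2,1} = 0
G(21) = mex{0,2} = 1
G_A(21) = 1.
Heap B, S = {3, 9}:
n :  0  1  2  3  4  5  6  7  8  9 10 11 12 13 14 15 16 17 18 19 20 21 22 23 24 25
G :  0  0  0  1  1  1  0  0  0  1  1  1  0  0  0  1  1  1  0  0  0  1  1  1  0  0
G_B(25) = 0.
Heap C, S = {1, 2, 5, 6, 7}:
G(0) = 0
G(1) = mex{0} = 1
G(2) = mex{1,0} = 2
G(3) = mex{2,1} = 0
G(4) = mex{0,2} = 1
G(5) = mex{1,0,0} = 2
G(6) = mex{2,1,1,0} = 3
G(7) = mex{3,2,2,1,0} = 4
G(8) = mex{4,3,0,2,1} = 5
G(9) = mex{5,4,1,0,2} = 3
G(10) = mex{3,5,2,1,0} = 4
G_C(10) = 4.
Combined Grundy value = 1 ⊕ 0 ⊕ 4 = 5.
A winning move leaves total XOR = 0, i.e. changes one component's Grundy value g to g ⊕ X where X is the current total.
Heap A: need g' = 1⊕5 = 4. Options: 21−3→G=0, 21−6→G=2. Hits: 0.
Heap B: need g' = 0⊕5 = 5. Options: 25−3→G=1, 25−9→G=1. Hits: 0.
Heap C: need g' = 4⊕5 = 1. Options: 10−1→G=3, 10−2→G=5, 10−5→G=2, 10−6→G=1, 10−7→G=0. Hits: 1.

1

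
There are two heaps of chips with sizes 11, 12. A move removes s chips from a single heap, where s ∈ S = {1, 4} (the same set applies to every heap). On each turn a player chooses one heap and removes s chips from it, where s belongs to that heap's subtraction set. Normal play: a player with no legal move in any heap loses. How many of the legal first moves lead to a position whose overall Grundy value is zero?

4

All heaps use S = {1, 4}:
n :  0  1  2  3  4  5  6  7  8  9 10 11 12
G :  0  1  0  1  2  0  1  0  1  2  0  1  0
Heap A: G(11) = 1.
Heap B: G(12) = 0.
Combined Grundy value = 1 ⊕ 0 = 1.
A winning move leaves total XOR = 0, i.e. changes one component's Grundy value g to g ⊕ X where X is the current total.
Heap A: need g' = 1⊕1 = 0. Options: 11−1→G=0, 11−4→G=0. Hits: 2.
Heap B: need g' = 0⊕1 = 1. Options: 12−1→G=1, 12−4→G=1. Hits: 2.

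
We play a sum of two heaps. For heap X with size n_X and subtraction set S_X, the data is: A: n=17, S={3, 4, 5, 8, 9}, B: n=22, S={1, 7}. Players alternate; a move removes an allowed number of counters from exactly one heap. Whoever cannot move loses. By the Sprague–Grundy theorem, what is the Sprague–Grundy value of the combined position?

Heap A, S = {3, 4, 5, 8, 9}:
G(0) = 0
G(1) = mex{} = 0
G(2) = mex{} = 0
G(3) = mex{0} = 1
G(4) = mex{0,0} = 1
G(5) = mex{0,0,0} = 1
G(6) = mex{1,0,0} = 2
G(7) = mex{1,1,0} = 2
G(8) = mex{1,1,1,0} = 2
G(9) = mex{2,1,1,0,0} = 3
G(10) = mex{2,2,1,0,0} = 3
G(11) = mex{2,2,2,1,0} = 3
G(12) = mex{3,2,2,1,1} = 0
G(13) = mex{3,3,2,1,1} = 0
G(14) = mex{3,3,3,2,1} = 0
G(15) = mex{0,3,3,2,2} = 1
G(16) = mex{0,0,3,2,2} = 1
G(17) = mex{0,0,0,3,2} = 1
G_A(17) = 1.
Heap B, S = {1, 7}:
G(0) = 0
G(1) = mex{0} = 1
G(2) = mex{1} = 0
G(3) = mex{0} = 1
G(4) = mex{1} = 0
G(5) = mex{0} = 1
G(6) = mex{1} = 0
G(7) = mex{0,0} = 1
G(8) = mex{1,1} = 0
G(9) = mex{0,0} = 1
G(10) = mex{1,1} = 0
G(11) = mex{0,0} = 1
G(12) = mex{1,1} = 0
G(13) = mex{0,0} = 1
G(14) = mex{1,1} = 0
G(15) = mex{0,0} = 1
G(16) = mex{1,1} = 0
G(17) = mex{0,0} = 1
G(18) = mex{1,1} = 0
G(19) = mex{0,0} = 1
G(20) = mex{1,1} = 0
G(21) = mex{0,0} = 1
G(22) = mex{1,1} = 0
G_B(22) = 0.
Combined Grundy value = 1 ⊕ 0 = 1.

1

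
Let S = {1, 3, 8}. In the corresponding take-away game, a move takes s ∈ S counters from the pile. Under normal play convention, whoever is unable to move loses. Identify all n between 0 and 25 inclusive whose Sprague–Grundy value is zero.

G(0) = 0
G(1) = mex{0} = 1
G(2) = mex{1} = 0
G(3) = mex{0,0} = 1
G(4) = mex{1,1} = 0
G(5) = mex{0,0} = 1
G(6) = mex{1,1} = 0
G(7) = mex{0,0} = 1
G(8) = mex{1,1,0} = 2
G(9) = mex{2,0,1} = 3
G(10) = mex{3,1,0} = 2
G(11) = mex{2,2,1} = 0
G(12) = mex{0,3,0} = 1
G(13) = mex{1,2,1} = 0
G(14) = mex{0,0,0} = 1
G(15) = mex{1,1,1} = 0
G(16) = mex{0,0,2} = 1
G(17) = mex{1,1,3} = 0
G(18) = mex{0,0,2} = 1
G(19) = mex{1,1,0} = 2
G(20) = mex{2,0,1} = 3
G(21) = mex{3,1,0} = 2
G(22) = mex{2,2,1} = 0
G(23) = mex{0,3,0} = 1
G(24) = mex{1,2,1} = 0
G(25) = mex{0,0,0} = 1
P-positions are exactly the n with G(n) = 0.

0, 2, 4, 6, 11, 13, 15, 17, 22, 24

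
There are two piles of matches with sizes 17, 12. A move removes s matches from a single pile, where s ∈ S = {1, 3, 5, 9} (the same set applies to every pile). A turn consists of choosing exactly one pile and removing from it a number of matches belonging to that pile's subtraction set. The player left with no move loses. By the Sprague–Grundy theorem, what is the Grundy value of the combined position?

All piles use S = {1, 3, 5, 9}:
n :  0  1  2  3  4  5  6  7  8  9 10 11 12 13 14 15 16 17
G :  0  1  0  1  0  1  0  1  0  1  0  1  0  1  0  1  0  1
Pile A: G(17) = 1.
Pile B: G(12) = 0.
Combined Grundy value = 1 ⊕ 0 = 1.

1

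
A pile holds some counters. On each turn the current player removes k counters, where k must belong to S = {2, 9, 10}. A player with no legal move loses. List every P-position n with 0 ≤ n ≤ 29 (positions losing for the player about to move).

n :  0  1  2  3  4  5  6  7  8  9 10 11 12 13 14 15 16 17 18 19 20 21 22 23 24 25 26 27 28 29
G :  0  0  1  1  0  0  1  1  0  2  1  3  0  2  1  3  0  2  1  0  0  1  1  0  0  1  1  0  2  1
P-positions are exactly the n with G(n) = 0.

0, 1, 4, 5, 8, 12, 16, 19, 20, 23, 24, 27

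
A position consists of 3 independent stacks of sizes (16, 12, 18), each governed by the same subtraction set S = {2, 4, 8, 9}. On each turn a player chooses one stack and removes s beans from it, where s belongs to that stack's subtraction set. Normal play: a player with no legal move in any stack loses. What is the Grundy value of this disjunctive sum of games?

2

All stacks use S = {2, 4, 8, 9}:
G(0) = 0
G(1) = mex{} = 0
G(2) = mex{0} = 1
G(3) = mex{0} = 1
G(4) = mex{1,0} = 2
G(5) = mex{1,0} = 2
G(6) = mex{2,1} = 0
G(7) = mex{2,1} = 0
G(8) = mex{0,2,0} = 1
G(9) = mex{0,2,0,0} = 1
G(10) = mex{1,0,1,0} = 2
G(11) = mex{1,0,1,1} = 2
G(12) = mex{2,1,2,1} = 0
G(13) = mex{2,1,2,2} = 0
G(14) = mex{0,2,0,2} = 1
G(15) = mex{0,2,0,0} = 1
G(16) = mex{1,0,1,0} = 2
G(17) = mex{1,0,1,1} = 2
G(18) = mex{2,1,2,1} = 0
Stack A: G(16) = 2.
Stack B: G(12) = 0.
Stack C: G(18) = 0.
Combined Grundy value = 2 ⊕ 0 ⊕ 0 = 2.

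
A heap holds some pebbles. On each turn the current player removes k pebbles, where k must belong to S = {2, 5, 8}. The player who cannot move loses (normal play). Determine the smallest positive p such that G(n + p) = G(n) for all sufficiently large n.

10

n :  0  1  2  3  4  5  6  7  8  9 10 11 12 13 14 15 16 17 18 19 20 21
G :  0  0  1  1  0  2  1  0  2  1  0  0  1  1  0  2  1  0  2  1  0  0
G(n+10) = G(n) holds for n = 0,…,7 (a full window of length max(S) = 8), so the sequence is purely periodic with period 10.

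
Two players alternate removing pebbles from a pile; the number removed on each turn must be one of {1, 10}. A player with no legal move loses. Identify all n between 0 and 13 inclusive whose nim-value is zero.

0, 2, 4, 6, 8, 11, 13

n :  0  1  2  3  4  5  6  7  8  9 10 11 12 13
G :  0  1  0  1  0  1  0  1  0  1  2  0  1  0
P-positions are exactly the n with G(n) = 0.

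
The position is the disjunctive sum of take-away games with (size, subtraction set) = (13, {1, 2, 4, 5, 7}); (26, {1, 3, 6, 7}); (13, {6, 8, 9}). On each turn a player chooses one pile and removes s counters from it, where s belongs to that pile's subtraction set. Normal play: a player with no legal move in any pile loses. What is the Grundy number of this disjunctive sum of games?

3

Pile A, S = {1, 2, 4, 5, 7}:
G(0) = 0
G(1) = mex{0} = 1
G(2) = mex{1,0} = 2
G(3) = mex{2,1} = 0
G(4) = mex{0,2,0} = 1
G(5) = mex{1,0,1,0} = 2
G(6) = mex{2,1,2,1} = 0
G(7) = mex{0,2,0,2,0} = 1
G(8) = mex{1,0,1,0,1} = 2
G(9) = mex{2,1,2,1,2} = 0
G(10) = mex{0,2,0,2,0} = 1
G(11) = mex{1,0,1,0,1} = 2
G(12) = mex{2,1,2,1,2} = 0
G(13) = mex{0,2,0,2,0} = 1
G_A(13) = 1.
Pile B, S = {1, 3, 6, 7}:
n :  0  1  2  3  4  5  6  7  8  9 10 11 12 13 14 15 16 17 18 19 20 21 22 23 24 25 26
G :  0  1  0  1  0  1  2  3  2  3  2  3  0  1  0  1  0  1  2  3  2  3  2  3  0  1  0
G_B(26) = 0.
Pile C, S = {6, 8, 9}:
n :  0  1  2  3  4  5  6  7  8  9 10 11 12 13
G :  0  0  0  0  0  0  1  1  1  1  1  1  2  2
G_C(13) = 2.
Combined Grundy value = 1 ⊕ 0 ⊕ 2 = 3.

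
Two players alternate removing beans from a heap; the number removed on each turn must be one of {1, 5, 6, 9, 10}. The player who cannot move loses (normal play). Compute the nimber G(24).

3

G(0) = 0
G(1) = mex{0} = 1
G(2) = mex{1} = 0
G(3) = mex{0} = 1
G(4) = mex{1} = 0
G(5) = mex{0,0} = 1
G(6) = mex{1,1,0} = 2
G(7) = mex{2,0,1} = 3
G(8) = mex{3,1,0} = 2
G(9) = mex{2,0,1,0} = 3
G(10) = mex{3,1,0,1,0} = 2
G(11) = mex{2,2,1,0,1} = 3
G(12) = mex{3,3,2,1,0} = 4
G(13) = mex{4,2,3,0,1} = 5
G(14) = mex{5,3,2,1,0} = 4
G(15) = mex{4,2,3,2,1} = 0
G(16) = mex{0,3,2,3,2} = 1
G(17) = mex{1,4,3,2,3} = 0
G(18) = mex{0,5,4,3,2} = 1
G(19) = mex{1,4,5,2,3} = 0
G(20) = mex{0,0,4,3,2} = 1
G(21) = mex{1,1,0,4,3} = 2
G(22) = mex{2,0,1,5,4} = 3
G(23) = mex{3,1,0,4,5} = 2
G(24) = mex{2,0,1,0,4} = 3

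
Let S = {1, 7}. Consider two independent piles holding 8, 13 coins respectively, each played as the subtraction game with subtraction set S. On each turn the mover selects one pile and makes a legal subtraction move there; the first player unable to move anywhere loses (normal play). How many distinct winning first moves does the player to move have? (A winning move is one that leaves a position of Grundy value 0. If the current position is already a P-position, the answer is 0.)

All piles use S = {1, 7}:
n :  0  1  2  3  4  5  6  7  8  9 10 11 12 13
G :  0  1  0  1  0  1  0  1  0  1  0  1  0  1
Pile A: G(8) = 0.
Pile B: G(13) = 1.
Combined Grundy value = 0 ⊕ 1 = 1.
A winning move leaves total XOR = 0, i.e. changes one component's Grundy value g to g ⊕ X where X is the current total.
Pile A: need g' = 0⊕1 = 1. Options: 8−1→G=1, 8−7→G=1. Hits: 2.
Pile B: need g' = 1⊕1 = 0. Options: 13−1→G=0, 13−7→G=0. Hits: 2.

4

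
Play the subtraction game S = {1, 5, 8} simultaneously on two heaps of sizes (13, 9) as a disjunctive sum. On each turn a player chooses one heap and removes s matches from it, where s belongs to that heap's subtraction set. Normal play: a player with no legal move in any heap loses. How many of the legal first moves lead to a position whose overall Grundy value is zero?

All heaps use S = {1, 5, 8}:
G(0) = 0
G(1) = mex{0} = 1
G(2) = mex{1} = 0
G(3) = mex{0} = 1
G(4) = mex{1} = 0
G(5) = mex{0,0} = 1
G(6) = mex{1,1} = 0
G(7) = mex{0,0} = 1
G(8) = mex{1,1,0} = 2
G(9) = mex{2,0,1} = 3
G(10) = mex{3,1,0} = 2
G(11) = mex{2,0,1} = 3
G(12) = mex{3,1,0} = 2
G(13) = mex{2,2,1} = 0
Heap A: G(13) = 0.
Heap B: G(9) = 3.
Combined Grundy value = 0 ⊕ 3 = 3.
A winning move leaves total XOR = 0, i.e. changes one component's Grundy value g to g ⊕ X where X is the current total.
Heap A: need g' = 0⊕3 = 3. Options: 13−1→G=2, 13−5→G=2, 13−8→G=1. Hits: 0.
Heap B: need g' = 3⊕3 = 0. Options: 9−1→G=2, 9−5→G=0, 9−8→G=1. Hits: 1.

1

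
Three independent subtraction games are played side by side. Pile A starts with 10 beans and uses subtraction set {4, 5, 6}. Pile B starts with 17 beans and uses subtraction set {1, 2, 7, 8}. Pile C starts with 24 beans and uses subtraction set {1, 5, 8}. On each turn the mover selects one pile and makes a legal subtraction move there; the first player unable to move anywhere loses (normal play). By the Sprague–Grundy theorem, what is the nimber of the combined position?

Pile A, S = {4, 5, 6}:
G(0) = 0
G(1) = mex{} = 0
G(2) = mex{} = 0
G(3) = mex{} = 0
G(4) = mex{0} = 1
G(5) = mex{0,0} = 1
G(6) = mex{0,0,0} = 1
G(7) = mex{0,0,0} = 1
G(8) = mex{1,0,0} = 2
G(9) = mex{1,1,0} = 2
G(10) = mex{1,1,1} = 0
G_A(10) = 0.
Pile B, S = {1, 2, 7, 8}:
n :  0  1  2  3  4  5  6  7  8  9 10 11 12 13 14 15 16 17
G :  0  1  2  0  1  2  0  1  2  0  1  2  0  1  2  0  1  2
G_B(17) = 2.
Pile C, S = {1, 5, 8}:
G(0) = 0
G(1) = mex{0} = 1
G(2) = mex{1} = 0
G(3) = mex{0} = 1
G(4) = mex{1} = 0
G(5) = mex{0,0} = 1
G(6) = mex{1,1} = 0
G(7) = mex{0,0} = 1
G(8) = mex{1,1,0} = 2
G(9) = mex{2,0,1} = 3
G(10) = mex{3,1,0} = 2
G(11) = mex{2,0,1} = 3
G(12) = mex{3,1,0} = 2
G(13) = mex{2,2,1} = 0
G(14) = mex{0,3,0} = 1
G(15) = mex{1,2,1} = 0
G(16) = mex{0,3,2} = 1
G(17) = mex{1,2,3} = 0
G(18) = mex{0,0,2} = 1
G(19) = mex{1,1,3} = 0
G(20) = mex{0,0,2} = 1
G(21) = mex{1,1,0} = 2
G(22) = mex{2,0,1} = 3
G(23) = mex{3,1,0} = 2
G(24) = mex{2,0,1} = 3
G_C(24) = 3.
Combined Grundy value = 0 ⊕ 2 ⊕ 3 = 1.

1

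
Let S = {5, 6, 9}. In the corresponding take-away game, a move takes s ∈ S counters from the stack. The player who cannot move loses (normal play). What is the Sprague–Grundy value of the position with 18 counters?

0

n :  0  1  2  3  4  5  6  7  8  9 10 11 12 13 14 15 16 17 18
G :  0  0  0  0  0  1  1  1  1  1  2  2  2  2  0  0  0  0  0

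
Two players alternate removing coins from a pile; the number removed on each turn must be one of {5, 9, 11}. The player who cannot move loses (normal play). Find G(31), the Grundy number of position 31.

G(0) = 0
G(1) = mex{} = 0
G(2) = mex{} = 0
G(3) = mex{} = 0
G(4) = mex{} = 0
G(5) = mex{0} = 1
G(6) = mex{0} = 1
G(7) = mex{0} = 1
G(8) = mex{0} = 1
G(9) = mex{0,0} = 1
G(10) = mex{1,0} = 2
G(11) = mex{1,0,0} = 2
G(12) = mex{1,0,0} = 2
G(13) = mex{1,0,0} = 2
G(14) = mex{1,1,0} = 2
G(15) = mex{2,1,0} = 3
G(16) = mex{2,1,1} = 0
G(17) = mex{2,1,1} = 0
G(18) = mex{2,1,1} = 0
G(19) = mex{2,2,1} = 0
G(20) = mex{3,2,1} = 0
G(21) = mex{0,2,2} = 1
G(22) = mex{0,2,2} = 1
G(23) = mex{0,2,2} = 1
G(24) = mex{0,3,2} = 1
G(25) = mex{0,0,2} = 1
G(26) = mex{1,0,3} = 2
G(27) = mex{1,0,0} = 2
G(28) = mex{1,0,0} = 2
G(29) = mex{1,0,0} = 2
G(30) = mex{1,1,0} = 2
G(31) = mex{2,1,0} = 3

3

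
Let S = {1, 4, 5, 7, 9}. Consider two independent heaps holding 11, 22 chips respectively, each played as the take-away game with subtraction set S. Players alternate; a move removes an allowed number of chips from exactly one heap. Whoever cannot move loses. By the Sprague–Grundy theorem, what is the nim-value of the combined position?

All heaps use S = {1, 4, 5, 7, 9}:
n :  0  1  2  3  4  5  6  7  8  9 10 11 12 13 14 15 16 17 18 19 20 21 22
G :  0  1  0  1  2  3  2  3  0  1  0  1  2  3  2  3  0  1  0  1  2  3  2
Heap A: G(11) = 1.
Heap B: G(22) = 2.
Combined Grundy value = 1 ⊕ 2 = 3.

3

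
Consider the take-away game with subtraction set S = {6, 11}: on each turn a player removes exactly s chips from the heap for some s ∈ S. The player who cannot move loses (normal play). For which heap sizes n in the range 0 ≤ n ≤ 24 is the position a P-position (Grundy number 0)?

n :  0  1  2  3  4  5  6  7  8  9 10 11 12 13 14 15 16 17 18 19 20 21 22 23 24
G :  0  0  0  0  0  0  1  1  1  1  1  1  2  2  2  2  2  0  0  0  0  0  0  1  1
P-positions are exactly the n with G(n) = 0.

0, 1, 2, 3, 4, 5, 17, 18, 19, 20, 21, 22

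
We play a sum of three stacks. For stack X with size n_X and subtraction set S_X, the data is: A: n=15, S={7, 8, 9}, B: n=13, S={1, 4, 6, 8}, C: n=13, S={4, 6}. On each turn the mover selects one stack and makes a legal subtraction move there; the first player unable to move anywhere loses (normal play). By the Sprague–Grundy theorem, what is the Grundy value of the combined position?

Stack A, S = {7, 8, 9}:
G(0) = 0
G(1) = mex{} = 0
G(2) = mex{} = 0
G(3) = mex{} = 0
G(4) = mex{} = 0
G(5) = mex{} = 0
G(6) = mex{} = 0
G(7) = mex{0} = 1
G(8) = mex{0,0} = 1
G(9) = mex{0,0,0} = 1
G(10) = mex{0,0,0} = 1
G(11) = mex{0,0,0} = 1
G(12) = mex{0,0,0} = 1
G(13) = mex{0,0,0} = 1
G(14) = mex{1,0,0} = 2
G(15) = mex{1,1,0} = 2
G_A(15) = 2.
Stack B, S = {1, 4, 6, 8}:
n :  0  1  2  3  4  5  6  7  8  9 10 11 12 13
G :  0  1  0  1  2  0  1  0  1  2  3  2  0  1
G_B(13) = 1.
Stack C, S = {4, 6}:
n :  0  1  2  3  4  5  6  7  8  9 10 11 12 13
G :  0  0  0  0  1  1  1  1  2  2  0  0  0  0
G_C(13) = 0.
Combined Grundy value = 2 ⊕ 1 ⊕ 0 = 3.

3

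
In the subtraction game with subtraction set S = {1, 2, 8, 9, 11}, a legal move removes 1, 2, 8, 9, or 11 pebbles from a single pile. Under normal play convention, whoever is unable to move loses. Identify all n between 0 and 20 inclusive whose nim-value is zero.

0, 3, 6, 10, 13, 16, 20

n :  0  1  2  3  4  5  6  7  8  9 10 11 12 13 14 15 16 17 18 19 20
G :  0  1  2  0  1  2  0  1  2  3  0  1  2  0  1  2  0  1  2  3  0
P-positions are exactly the n with G(n) = 0.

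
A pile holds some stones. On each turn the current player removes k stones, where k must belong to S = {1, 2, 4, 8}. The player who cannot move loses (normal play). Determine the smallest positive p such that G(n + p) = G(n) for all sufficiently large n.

3

G(0) = 0
G(1) = mex{0} = 1
G(2) = mex{1,0} = 2
G(3) = mex{2,1} = 0
G(4) = mex{0,2,0} = 1
G(5) = mex{1,0,1} = 2
G(6) = mex{2,1,2} = 0
G(7) = mex{0,2,0} = 1
G(8) = mex{1,0,1,0} = 2
G(9) = mex{2,1,2,1} = 0
G(10) = mex{0,2,0,2} = 1
G(11) = mex{1,0,1,0} = 2
G(12) = mex{2,1,2,1} = 0
G(13) = mex{0,2,0,2} = 1
G(14) = mex{1,0,1,0} = 2
G(n+3) = G(n) holds for n = 0,…,7 (a full window of length max(S) = 8), so the sequence is purely periodic with period 3.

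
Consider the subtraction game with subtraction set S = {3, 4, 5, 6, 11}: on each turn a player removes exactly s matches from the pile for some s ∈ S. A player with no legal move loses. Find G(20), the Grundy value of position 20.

G(0) = 0
G(1) = mex{} = 0
G(2) = mex{} = 0
G(3) = mex{0} = 1
G(4) = mex{0,0} = 1
G(5) = mex{0,0,0} = 1
G(6) = mex{1,0,0,0} = 2
G(7) = mex{1,1,0,0} = 2
G(8) = mex{1,1,1,0} = 2
G(9) = mex{2,1,1,1} = 0
G(10) = mex{2,2,1,1} = 0
G(11) = mex{2,2,2,1,0} = 3
G(12) = mex{0,2,2,2,0} = 1
G(13) = mex{0,0,2,2,0} = 1
G(14) = mex{3,0,0,2,1} = 4
G(15) = mex{1,3,0,0,1} = 2
G(16) = mex{1,1,3,0,1} = 2
G(17) = mex{4,1,1,3,2} = 0
G(18) = mex{2,4,1,1,2} = 0
G(19) = mex{2,2,4,1,2} = 0
G(20) = mex{0,2,2,4,0} = 1

1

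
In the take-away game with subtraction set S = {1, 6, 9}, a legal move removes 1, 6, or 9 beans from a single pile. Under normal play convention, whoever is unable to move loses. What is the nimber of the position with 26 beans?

G(0) = 0
G(1) = mex{0} = 1
G(2) = mex{1} = 0
G(3) = mex{0} = 1
G(4) = mex{1} = 0
G(5) = mex{0} = 1
G(6) = mex{1,0} = 2
G(7) = mex{2,1} = 0
G(8) = mex{0,0} = 1
G(9) = mex{1,1,0} = 2
G(10) = mex{2,0,1} = 3
G(11) = mex{3,1,0} = 2
G(12) = mex{2,2,1} = 0
G(13) = mex{0,0,0} = 1
G(14) = mex{1,1,1} = 0
G(15) = mex{0,2,2} = 1
G(16) = mex{1,3,0} = 2
G(17) = mex{2,2,1} = 0
G(18) = mex{0,0,2} = 1
G(19) = mex{1,1,3} = 0
G(20) = mex{0,0,2} = 1
G(21) = mex{1,1,0} = 2
G(22) = mex{2,2,1} = 0
G(23) = mex{0,0,0} = 1
G(24) = mex{1,1,1} = 0
G(25) = mex{0,0,2} = 1
G(26) = mex{1,1,0} = 2

2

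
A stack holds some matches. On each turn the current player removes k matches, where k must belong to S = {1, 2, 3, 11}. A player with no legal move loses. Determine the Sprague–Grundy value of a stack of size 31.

3

G(0) = 0
G(1) = mex{0} = 1
G(2) = mex{1,0} = 2
G(3) = mex{2,1,0} = 3
G(4) = mex{3,2,1} = 0
G(5) = mex{0,3,2} = 1
G(6) = mex{1,0,3} = 2
G(7) = mex{2,1,0} = 3
G(8) = mex{3,2,1} = 0
G(9) = mex{0,3,2} = 1
G(10) = mex{1,0,3} = 2
G(11) = mex{2,1,0,0} = 3
G(12) = mex{3,2,1,1} = 0
G(13) = mex{0,3,2,2} = 1
G(14) = mex{1,0,3,3} = 2
G(15) = mex{2,1,0,0} = 3
G(16) = mex{3,2,1,1} = 0
G(17) = mex{0,3,2,2} = 1
G(18) = mex{1,0,3,3} = 2
G(19) = mex{2,1,0,0} = 3
G(20) = mex{3,2,1,1} = 0
G(21) = mex{0,3,2,2} = 1
G(22) = mex{1,0,3,3} = 2
G(23) = mex{2,1,0,0} = 3
G(24) = mex{3,2,1,1} = 0
G(25) = mex{0,3,2,2} = 1
G(26) = mex{1,0,3,3} = 2
G(27) = mex{2,1,0,0} = 3
G(28) = mex{3,2,1,1} = 0
G(29) = mex{0,3,2,2} = 1
G(30) = mex{1,0,3,3} = 2
G(31) = mex{2,1,0,0} = 3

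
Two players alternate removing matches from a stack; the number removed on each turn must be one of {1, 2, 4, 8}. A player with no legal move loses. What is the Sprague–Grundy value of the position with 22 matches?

n :  0  1  2  3  4  5  6  7  8  9 10 11 12 13 14 15 16 17 18 19 20 21 22
G :  0  1  2  0  1  2  0  1  2  0  1  2  0  1  2  0  1  2  0  1  2  0  1

1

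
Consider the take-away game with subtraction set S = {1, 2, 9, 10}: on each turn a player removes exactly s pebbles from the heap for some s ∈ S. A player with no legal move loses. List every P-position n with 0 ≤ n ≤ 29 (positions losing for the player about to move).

0, 3, 6, 11, 14, 17, 22, 25, 28

n :  0  1  2  3  4  5  6  7  8  9 10 11 12 13 14 15 16 17 18 19 20 21 22 23 24 25 26 27 28 29
G :  0  1  2  0  1  2  0  1  2  3  4  0  1  2  0  1  2  0  1  2  3  4  0  1  2  0  1  2  0  1
P-positions are exactly the n with G(n) = 0.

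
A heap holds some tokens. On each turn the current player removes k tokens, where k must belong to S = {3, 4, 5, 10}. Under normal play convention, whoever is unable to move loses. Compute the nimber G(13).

2

G(0) = 0
G(1) = mex{} = 0
G(2) = mex{} = 0
G(3) = mex{0} = 1
G(4) = mex{0,0} = 1
G(5) = mex{0,0,0} = 1
G(6) = mex{1,0,0} = 2
G(7) = mex{1,1,0} = 2
G(8) = mex{1,1,1} = 0
G(9) = mex{2,1,1} = 0
G(10) = mex{2,2,1,0} = 3
G(11) = mex{0,2,2,0} = 1
G(12) = mex{0,0,2,0} = 1
G(13) = mex{3,0,0,1} = 2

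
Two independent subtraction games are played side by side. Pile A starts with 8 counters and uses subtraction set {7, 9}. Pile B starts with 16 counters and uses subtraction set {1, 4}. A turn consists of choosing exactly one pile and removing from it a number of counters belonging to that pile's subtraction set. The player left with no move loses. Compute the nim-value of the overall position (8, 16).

Pile A, S = {7, 9}:
n : 0 1 2 3 4 5 6 7 8
G : 0 0 0 0 0 0 0 1 1
G_A(8) = 1.
Pile B, S = {1, 4}:
G(0) = 0
G(1) = mex{0} = 1
G(2) = mex{1} = 0
G(3) = mex{0} = 1
G(4) = mex{1,0} = 2
G(5) = mex{2,1} = 0
G(6) = mex{0,0} = 1
G(7) = mex{1,1} = 0
G(8) = mex{0,2} = 1
G(9) = mex{1,0} = 2
G(10) = mex{2,1} = 0
G(11) = mex{0,0} = 1
G(12) = mex{1,1} = 0
G(13) = mex{0,2} = 1
G(14) = mex{1,0} = 2
G(15) = mex{2,1} = 0
G(16) = mex{0,0} = 1
G_B(16) = 1.
Combined Grundy value = 1 ⊕ 1 = 0.

0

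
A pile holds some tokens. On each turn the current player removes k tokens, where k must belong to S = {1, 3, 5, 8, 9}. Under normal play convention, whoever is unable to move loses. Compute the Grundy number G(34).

0

G(0) = 0
G(1) = mex{0} = 1
G(2) = mex{1} = 0
G(3) = mex{0,0} = 1
G(4) = mex{1,1} = 0
G(5) = mex{0,0,0} = 1
G(6) = mex{1,1,1} = 0
G(7) = mex{0,0,0} = 1
G(8) = mex{1,1,1,0} = 2
G(9) = mex{2,0,0,1,0} = 3
G(10) = mex{3,1,1,0,1} = 2
G(11) = mex{2,2,0,1,0} = 3
G(12) = mex{3,3,1,0,1} = 2
G(13) = mex{2,2,2,1,0} = 3
G(14) = mex{3,3,3,0,1} = 2
G(15) = mex{2,2,2,1,0} = 3
G(16) = mex{3,3,3,2,1} = 0
G(17) = mex{0,2,2,3,2} = 1
G(18) = mex{1,3,3,2,3} = 0
G(19) = mex{0,0,2,3,2} = 1
G(20) = mex{1,1,3,2,3} = 0
G(21) = mex{0,0,0,3,2} = 1
G(22) = mex{1,1,1,2,3} = 0
G(23) = mex{0,0,0,3,2} = 1
G(24) = mex{1,1,1,0,3} = 2
G(25) = mex{2,0,0,1,0} = 3
G(26) = mex{3,1,1,0,1} = 2
G(27) = mex{2,2,0,1,0} = 3
G(28) = mex{3,3,1,0,1} = 2
G(29) = mex{2,2,2,1,0} = 3
G(30) = mex{3,3,3,0,1} = 2
G(31) = mex{2,2,2,1,0} = 3
G(32) = mex{3,3,3,2,1} = 0
G(33) = mex{0,2,2,3,2} = 1
G(34) = mex{1,3,3,2,3} = 0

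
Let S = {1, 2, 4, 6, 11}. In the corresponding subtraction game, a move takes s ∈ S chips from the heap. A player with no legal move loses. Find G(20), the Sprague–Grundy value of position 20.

4

n :  0  1  2  3  4  5  6  7  8  9 10 11 12 13 14 15 16 17 18 19 20
G :  0  1  2  0  1  2  3  4  0  1  2  3  4  0  1  2  0  1  2  3  4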